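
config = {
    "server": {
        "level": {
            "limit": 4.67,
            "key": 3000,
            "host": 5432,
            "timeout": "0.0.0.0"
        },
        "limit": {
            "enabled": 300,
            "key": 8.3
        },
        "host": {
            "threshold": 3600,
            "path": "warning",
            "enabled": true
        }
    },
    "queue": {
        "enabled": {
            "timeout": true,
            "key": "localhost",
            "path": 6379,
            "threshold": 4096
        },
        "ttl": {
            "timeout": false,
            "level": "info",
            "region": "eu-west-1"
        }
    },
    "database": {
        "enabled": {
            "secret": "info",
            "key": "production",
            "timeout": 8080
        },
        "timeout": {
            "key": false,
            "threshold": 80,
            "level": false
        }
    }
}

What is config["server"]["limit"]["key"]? 8.3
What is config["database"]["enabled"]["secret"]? "info"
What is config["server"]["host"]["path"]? "warning"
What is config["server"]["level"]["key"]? 3000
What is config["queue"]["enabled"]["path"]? 6379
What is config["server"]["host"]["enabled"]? True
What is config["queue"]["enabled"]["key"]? "localhost"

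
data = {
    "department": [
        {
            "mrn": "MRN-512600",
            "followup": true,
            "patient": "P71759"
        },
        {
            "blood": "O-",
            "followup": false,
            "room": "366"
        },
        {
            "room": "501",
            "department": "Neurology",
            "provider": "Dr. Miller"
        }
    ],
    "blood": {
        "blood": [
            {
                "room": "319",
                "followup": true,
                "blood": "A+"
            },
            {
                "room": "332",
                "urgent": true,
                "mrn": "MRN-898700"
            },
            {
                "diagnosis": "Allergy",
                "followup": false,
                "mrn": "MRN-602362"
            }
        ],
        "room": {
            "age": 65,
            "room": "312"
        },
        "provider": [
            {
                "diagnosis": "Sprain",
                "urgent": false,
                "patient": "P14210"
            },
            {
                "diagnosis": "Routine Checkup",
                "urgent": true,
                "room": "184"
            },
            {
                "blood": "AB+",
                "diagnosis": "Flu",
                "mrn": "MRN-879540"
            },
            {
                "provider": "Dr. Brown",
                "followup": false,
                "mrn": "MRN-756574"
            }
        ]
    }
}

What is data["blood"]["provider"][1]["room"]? "184"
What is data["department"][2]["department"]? "Neurology"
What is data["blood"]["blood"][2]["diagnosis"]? "Allergy"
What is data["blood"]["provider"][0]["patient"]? "P14210"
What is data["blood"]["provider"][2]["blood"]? "AB+"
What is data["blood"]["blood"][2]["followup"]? False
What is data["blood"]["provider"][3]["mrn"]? "MRN-756574"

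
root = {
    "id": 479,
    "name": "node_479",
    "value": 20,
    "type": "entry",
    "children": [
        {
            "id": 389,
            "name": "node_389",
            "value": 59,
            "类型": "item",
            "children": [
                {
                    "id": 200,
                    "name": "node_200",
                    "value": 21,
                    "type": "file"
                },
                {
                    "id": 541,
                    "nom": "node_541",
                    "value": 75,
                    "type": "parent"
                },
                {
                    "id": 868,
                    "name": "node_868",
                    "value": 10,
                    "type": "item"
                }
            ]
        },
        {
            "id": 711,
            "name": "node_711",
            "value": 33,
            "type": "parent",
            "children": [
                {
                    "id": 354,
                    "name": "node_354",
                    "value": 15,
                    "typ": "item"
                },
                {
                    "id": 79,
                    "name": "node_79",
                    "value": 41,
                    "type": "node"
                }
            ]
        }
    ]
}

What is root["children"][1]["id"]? 711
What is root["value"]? 20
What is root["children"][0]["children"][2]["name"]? "node_868"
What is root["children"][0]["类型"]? "item"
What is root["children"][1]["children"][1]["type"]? "node"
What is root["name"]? "node_479"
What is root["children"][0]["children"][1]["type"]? "parent"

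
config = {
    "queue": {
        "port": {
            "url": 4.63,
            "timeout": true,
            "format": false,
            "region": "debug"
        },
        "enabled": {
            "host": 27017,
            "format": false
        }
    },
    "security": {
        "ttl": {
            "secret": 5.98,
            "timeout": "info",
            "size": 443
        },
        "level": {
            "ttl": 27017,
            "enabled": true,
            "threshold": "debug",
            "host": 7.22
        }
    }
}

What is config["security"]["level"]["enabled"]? True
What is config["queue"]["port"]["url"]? 4.63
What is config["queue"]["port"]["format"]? False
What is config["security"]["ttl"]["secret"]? 5.98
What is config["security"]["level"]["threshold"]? "debug"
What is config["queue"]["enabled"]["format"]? False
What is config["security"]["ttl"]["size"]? 443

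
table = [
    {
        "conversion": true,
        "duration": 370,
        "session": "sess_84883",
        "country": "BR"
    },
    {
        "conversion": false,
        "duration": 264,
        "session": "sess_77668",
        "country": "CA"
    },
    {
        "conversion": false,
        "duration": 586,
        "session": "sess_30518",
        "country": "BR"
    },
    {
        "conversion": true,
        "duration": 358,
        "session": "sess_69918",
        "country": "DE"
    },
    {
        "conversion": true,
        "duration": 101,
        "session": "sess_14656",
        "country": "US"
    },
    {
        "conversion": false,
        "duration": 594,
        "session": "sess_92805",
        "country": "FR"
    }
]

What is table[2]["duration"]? 586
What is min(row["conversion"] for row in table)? False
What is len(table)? 6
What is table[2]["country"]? "BR"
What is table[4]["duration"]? 101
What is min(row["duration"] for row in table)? 101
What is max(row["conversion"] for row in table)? True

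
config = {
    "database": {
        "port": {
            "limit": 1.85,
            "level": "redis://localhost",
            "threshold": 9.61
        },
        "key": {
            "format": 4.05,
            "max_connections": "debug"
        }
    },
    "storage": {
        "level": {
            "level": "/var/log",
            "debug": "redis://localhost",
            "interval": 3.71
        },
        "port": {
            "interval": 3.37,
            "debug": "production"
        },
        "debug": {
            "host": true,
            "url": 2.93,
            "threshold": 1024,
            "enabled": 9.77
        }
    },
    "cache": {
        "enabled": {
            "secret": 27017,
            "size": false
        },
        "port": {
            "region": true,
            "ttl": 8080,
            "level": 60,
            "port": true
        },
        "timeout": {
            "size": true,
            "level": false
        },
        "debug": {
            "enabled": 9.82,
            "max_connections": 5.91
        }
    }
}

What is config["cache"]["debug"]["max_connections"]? 5.91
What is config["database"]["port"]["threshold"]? 9.61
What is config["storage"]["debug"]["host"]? True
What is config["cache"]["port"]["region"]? True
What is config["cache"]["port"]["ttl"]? 8080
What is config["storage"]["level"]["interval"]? 3.71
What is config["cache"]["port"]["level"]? 60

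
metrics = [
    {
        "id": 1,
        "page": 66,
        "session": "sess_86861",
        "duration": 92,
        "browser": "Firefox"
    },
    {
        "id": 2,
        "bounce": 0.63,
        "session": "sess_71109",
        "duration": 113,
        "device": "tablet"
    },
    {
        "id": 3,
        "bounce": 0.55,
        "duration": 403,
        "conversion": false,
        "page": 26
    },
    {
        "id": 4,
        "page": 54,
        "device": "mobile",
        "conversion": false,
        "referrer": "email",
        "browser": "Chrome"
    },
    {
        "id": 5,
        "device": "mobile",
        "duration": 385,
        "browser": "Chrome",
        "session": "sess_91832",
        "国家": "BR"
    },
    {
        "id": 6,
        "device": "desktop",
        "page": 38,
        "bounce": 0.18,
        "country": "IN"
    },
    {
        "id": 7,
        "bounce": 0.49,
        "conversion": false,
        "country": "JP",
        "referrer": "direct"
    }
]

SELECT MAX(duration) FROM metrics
403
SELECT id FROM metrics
[1, 2, 3, 4, 5, 6, 7]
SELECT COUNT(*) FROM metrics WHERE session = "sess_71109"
1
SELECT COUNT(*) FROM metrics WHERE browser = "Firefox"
1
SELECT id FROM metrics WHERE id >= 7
[7]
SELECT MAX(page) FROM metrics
66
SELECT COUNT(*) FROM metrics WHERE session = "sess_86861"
1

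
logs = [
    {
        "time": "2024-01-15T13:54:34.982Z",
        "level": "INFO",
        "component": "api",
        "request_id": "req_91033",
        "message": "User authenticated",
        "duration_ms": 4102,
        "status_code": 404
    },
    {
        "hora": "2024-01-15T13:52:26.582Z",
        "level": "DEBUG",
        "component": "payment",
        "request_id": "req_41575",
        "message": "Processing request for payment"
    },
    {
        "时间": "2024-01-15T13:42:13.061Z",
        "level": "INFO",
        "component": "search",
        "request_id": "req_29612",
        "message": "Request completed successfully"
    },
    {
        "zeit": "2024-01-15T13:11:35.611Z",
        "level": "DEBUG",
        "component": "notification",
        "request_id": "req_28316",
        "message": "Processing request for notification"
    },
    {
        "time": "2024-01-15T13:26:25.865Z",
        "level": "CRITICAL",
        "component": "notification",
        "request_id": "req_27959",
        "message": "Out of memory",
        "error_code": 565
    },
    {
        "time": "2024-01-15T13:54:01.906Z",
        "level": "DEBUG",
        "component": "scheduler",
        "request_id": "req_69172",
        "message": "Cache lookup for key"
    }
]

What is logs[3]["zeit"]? "2024-01-15T13:11:35.611Z"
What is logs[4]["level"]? "CRITICAL"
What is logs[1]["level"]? "DEBUG"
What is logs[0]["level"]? "INFO"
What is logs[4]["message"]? "Out of memory"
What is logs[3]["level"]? "DEBUG"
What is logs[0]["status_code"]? 404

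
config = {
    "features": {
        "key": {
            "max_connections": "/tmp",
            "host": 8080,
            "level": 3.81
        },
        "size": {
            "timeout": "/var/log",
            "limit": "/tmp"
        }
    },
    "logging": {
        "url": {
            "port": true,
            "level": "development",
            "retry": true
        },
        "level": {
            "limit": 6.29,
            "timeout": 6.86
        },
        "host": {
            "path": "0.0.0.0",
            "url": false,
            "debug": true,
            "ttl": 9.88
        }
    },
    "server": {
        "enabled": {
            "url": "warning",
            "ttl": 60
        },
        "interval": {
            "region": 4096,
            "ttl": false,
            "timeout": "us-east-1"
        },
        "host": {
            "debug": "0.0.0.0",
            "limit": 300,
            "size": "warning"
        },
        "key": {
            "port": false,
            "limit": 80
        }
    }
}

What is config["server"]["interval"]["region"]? 4096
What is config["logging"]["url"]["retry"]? True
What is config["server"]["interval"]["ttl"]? False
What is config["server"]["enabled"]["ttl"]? 60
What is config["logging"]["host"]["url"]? False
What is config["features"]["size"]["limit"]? "/tmp"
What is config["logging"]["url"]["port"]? True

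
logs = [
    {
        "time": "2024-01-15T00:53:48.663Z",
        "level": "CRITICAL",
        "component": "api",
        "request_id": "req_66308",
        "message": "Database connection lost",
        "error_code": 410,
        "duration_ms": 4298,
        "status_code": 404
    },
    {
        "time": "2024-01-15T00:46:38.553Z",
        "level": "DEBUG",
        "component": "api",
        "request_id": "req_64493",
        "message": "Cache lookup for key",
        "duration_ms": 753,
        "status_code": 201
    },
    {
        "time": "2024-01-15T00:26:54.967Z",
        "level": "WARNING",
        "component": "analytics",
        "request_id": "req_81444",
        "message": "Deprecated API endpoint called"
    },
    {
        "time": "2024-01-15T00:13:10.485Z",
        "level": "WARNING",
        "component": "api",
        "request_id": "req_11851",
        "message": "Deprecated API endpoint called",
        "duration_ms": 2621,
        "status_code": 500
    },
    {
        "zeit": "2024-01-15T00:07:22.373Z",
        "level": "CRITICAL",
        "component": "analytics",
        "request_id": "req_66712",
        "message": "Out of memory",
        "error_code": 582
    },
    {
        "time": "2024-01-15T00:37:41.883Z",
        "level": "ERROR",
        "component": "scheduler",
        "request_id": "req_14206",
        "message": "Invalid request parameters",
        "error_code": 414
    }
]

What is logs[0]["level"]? "CRITICAL"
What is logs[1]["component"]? "api"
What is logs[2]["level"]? "WARNING"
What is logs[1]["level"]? "DEBUG"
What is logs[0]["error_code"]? 410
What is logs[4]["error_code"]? 582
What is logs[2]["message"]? "Deprecated API endpoint called"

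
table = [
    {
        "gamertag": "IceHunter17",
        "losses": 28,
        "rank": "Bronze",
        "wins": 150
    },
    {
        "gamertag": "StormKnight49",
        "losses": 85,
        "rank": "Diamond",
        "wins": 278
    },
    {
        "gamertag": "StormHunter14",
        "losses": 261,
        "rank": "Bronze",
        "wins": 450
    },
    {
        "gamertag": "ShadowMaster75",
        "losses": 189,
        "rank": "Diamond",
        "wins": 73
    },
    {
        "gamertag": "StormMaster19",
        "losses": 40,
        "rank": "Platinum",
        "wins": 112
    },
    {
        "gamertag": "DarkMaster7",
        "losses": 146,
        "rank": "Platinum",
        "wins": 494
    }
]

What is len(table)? 6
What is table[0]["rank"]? "Bronze"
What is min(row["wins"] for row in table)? 73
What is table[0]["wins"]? 150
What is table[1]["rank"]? "Diamond"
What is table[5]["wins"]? 494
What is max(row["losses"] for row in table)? 261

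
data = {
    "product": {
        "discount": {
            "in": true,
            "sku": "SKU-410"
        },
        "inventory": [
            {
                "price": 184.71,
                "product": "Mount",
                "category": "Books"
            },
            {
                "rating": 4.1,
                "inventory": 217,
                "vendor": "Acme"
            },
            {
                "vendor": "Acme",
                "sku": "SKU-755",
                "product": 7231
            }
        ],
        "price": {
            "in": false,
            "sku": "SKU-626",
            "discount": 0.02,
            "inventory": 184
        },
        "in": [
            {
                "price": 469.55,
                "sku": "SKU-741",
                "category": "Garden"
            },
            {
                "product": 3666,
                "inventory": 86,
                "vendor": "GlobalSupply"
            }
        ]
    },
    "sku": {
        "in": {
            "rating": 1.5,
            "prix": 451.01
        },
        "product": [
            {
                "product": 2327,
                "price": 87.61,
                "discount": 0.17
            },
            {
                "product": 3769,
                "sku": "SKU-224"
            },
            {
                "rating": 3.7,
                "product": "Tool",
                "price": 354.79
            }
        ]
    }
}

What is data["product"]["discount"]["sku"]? "SKU-410"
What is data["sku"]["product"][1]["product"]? 3769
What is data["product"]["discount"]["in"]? True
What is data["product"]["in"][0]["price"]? 469.55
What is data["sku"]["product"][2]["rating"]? 3.7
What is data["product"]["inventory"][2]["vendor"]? "Acme"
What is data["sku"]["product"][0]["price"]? 87.61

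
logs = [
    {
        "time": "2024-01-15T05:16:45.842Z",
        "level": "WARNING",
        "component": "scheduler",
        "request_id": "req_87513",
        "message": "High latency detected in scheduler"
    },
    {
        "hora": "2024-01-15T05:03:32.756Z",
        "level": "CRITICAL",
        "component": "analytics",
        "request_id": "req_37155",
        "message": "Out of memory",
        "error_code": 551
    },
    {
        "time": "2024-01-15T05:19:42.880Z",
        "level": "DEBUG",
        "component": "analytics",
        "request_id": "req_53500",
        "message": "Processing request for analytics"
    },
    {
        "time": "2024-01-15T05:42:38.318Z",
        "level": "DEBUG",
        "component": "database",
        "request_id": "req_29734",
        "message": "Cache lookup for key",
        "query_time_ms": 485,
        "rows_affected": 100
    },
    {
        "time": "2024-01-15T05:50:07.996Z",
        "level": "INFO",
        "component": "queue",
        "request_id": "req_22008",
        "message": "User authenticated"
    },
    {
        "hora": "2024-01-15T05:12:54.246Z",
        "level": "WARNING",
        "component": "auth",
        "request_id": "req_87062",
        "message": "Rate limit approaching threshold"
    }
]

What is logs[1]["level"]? "CRITICAL"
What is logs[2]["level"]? "DEBUG"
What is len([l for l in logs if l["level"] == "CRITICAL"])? 1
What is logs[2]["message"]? "Processing request for analytics"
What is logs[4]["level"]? "INFO"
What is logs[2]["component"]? "analytics"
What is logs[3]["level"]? "DEBUG"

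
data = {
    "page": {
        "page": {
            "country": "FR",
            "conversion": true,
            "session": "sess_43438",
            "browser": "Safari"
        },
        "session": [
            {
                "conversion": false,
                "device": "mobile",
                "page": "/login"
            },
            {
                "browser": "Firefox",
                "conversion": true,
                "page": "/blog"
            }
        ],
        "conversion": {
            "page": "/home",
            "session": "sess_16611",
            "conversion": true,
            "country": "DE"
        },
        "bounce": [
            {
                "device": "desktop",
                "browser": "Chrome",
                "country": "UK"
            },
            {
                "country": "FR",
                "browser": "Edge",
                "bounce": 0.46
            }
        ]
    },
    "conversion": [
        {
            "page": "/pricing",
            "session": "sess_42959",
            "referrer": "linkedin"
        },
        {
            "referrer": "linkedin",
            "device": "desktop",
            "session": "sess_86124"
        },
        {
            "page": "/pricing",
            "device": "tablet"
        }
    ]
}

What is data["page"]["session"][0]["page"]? "/login"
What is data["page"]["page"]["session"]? "sess_43438"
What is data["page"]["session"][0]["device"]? "mobile"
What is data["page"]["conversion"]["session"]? "sess_16611"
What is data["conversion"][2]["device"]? "tablet"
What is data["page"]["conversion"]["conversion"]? True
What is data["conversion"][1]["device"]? "desktop"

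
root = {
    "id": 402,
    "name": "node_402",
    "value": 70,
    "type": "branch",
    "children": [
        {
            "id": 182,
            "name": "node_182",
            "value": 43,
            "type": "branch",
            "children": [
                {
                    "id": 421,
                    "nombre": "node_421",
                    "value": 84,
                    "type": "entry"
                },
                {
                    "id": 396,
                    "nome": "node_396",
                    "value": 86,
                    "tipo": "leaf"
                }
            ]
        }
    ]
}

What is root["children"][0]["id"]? 182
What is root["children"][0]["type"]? "branch"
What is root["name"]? "node_402"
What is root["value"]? 70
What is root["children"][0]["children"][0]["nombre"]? "node_421"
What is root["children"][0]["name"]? "node_182"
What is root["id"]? 402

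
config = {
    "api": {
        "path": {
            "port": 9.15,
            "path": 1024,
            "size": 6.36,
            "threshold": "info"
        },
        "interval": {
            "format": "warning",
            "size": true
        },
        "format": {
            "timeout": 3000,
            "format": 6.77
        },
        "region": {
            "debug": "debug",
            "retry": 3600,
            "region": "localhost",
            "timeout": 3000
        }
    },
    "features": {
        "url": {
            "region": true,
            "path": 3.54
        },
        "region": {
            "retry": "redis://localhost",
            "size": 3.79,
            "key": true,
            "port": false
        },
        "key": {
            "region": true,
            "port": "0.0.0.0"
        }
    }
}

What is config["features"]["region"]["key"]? True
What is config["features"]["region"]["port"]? False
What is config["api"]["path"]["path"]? 1024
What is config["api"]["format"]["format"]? 6.77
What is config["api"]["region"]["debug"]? "debug"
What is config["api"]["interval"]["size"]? True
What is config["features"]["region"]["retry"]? "redis://localhost"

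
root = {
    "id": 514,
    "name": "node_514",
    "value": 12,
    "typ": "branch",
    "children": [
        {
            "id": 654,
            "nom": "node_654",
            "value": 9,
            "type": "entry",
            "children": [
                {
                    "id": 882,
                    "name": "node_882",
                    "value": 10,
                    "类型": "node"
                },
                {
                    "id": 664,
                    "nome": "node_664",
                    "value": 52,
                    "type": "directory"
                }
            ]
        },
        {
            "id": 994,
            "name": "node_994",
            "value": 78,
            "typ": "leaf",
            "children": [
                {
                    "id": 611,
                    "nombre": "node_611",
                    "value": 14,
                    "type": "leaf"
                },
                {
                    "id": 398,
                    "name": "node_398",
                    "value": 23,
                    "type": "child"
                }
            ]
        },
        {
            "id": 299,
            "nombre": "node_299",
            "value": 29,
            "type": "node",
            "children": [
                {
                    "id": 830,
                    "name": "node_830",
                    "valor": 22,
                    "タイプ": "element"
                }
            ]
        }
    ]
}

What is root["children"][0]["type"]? "entry"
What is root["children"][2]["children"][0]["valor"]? 22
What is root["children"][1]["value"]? 78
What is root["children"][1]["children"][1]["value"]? 23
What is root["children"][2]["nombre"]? "node_299"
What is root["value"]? 12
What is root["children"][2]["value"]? 29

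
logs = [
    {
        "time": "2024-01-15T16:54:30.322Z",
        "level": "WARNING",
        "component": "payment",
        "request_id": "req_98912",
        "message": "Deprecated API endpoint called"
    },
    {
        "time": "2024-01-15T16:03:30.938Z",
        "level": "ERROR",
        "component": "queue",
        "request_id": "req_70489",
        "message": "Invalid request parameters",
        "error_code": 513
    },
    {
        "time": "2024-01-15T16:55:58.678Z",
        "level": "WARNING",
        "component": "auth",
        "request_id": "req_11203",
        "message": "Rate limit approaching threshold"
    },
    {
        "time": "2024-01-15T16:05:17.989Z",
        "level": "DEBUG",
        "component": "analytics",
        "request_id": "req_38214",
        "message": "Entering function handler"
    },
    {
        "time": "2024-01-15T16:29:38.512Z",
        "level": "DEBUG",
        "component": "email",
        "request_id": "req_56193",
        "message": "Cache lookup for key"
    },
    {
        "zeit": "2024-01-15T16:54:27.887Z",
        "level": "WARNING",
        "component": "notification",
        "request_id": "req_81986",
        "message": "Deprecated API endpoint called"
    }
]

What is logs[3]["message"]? "Entering function handler"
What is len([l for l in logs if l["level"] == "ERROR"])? 1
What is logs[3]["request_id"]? "req_38214"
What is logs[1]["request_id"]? "req_70489"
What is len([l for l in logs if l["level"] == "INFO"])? 0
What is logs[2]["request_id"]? "req_11203"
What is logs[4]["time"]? "2024-01-15T16:29:38.512Z"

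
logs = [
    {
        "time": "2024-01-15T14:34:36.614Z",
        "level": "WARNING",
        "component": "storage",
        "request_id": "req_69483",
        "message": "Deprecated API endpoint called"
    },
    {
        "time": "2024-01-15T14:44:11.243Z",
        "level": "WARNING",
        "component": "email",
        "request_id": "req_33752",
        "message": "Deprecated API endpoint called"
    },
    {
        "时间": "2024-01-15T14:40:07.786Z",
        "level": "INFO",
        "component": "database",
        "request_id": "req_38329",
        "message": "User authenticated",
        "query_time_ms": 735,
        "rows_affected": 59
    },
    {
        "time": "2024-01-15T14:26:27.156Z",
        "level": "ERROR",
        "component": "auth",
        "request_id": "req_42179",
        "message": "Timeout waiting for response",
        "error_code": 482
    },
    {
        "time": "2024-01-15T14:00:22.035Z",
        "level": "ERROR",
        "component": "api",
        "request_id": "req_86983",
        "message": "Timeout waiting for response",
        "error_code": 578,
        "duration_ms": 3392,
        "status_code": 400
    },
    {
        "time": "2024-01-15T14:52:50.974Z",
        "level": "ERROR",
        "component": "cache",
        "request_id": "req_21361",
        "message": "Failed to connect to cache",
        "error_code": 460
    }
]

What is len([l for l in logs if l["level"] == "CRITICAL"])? 0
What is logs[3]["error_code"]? 482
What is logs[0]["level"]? "WARNING"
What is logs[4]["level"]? "ERROR"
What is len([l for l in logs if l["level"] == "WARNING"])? 2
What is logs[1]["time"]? "2024-01-15T14:44:11.243Z"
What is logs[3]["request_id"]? "req_42179"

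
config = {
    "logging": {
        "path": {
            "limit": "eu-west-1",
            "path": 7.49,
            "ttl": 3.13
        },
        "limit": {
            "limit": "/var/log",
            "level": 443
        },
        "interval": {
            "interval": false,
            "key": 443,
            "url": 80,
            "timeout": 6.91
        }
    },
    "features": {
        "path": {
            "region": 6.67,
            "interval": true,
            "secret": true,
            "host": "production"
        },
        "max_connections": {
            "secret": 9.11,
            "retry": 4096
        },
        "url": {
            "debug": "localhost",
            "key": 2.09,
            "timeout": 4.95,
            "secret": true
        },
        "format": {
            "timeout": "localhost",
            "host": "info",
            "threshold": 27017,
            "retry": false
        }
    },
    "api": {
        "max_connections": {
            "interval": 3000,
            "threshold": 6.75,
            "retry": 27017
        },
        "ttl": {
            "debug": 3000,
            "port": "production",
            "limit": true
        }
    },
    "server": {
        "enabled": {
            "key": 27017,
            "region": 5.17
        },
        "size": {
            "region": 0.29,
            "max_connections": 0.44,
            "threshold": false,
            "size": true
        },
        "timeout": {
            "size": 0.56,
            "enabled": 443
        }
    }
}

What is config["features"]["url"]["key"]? 2.09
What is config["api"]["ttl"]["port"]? "production"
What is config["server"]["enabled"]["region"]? 5.17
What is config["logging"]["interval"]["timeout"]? 6.91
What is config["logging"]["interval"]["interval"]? False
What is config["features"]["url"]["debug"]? "localhost"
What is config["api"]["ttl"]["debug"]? 3000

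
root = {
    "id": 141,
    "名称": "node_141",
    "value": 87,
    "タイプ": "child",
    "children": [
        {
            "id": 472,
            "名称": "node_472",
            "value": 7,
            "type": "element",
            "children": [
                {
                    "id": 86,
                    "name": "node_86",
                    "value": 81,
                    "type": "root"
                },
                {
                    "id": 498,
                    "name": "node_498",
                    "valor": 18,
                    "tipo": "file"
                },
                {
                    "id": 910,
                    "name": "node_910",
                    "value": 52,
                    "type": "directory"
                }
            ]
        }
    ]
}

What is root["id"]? 141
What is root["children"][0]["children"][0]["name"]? "node_86"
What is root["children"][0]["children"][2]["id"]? 910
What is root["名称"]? "node_141"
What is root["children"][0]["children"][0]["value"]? 81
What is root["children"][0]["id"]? 472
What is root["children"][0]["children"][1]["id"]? 498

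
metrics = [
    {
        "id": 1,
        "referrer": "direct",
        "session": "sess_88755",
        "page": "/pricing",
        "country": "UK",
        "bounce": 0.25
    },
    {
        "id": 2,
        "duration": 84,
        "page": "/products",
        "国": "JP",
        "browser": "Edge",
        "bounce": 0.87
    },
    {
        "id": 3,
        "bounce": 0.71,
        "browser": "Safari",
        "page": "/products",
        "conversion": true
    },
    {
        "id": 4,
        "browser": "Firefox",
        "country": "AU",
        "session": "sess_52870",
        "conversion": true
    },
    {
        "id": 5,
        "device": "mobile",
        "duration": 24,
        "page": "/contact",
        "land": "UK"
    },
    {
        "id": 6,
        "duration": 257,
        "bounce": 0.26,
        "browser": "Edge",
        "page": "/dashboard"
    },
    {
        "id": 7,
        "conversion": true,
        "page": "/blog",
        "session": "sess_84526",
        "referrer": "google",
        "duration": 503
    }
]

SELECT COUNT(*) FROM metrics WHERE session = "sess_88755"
1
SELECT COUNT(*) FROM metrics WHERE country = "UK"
1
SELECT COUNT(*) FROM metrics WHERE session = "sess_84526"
1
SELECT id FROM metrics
[1, 2, 3, 4, 5, 6, 7]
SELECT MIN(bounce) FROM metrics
0.25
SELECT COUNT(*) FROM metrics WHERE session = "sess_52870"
1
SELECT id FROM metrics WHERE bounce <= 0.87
[1, 2, 3, 6]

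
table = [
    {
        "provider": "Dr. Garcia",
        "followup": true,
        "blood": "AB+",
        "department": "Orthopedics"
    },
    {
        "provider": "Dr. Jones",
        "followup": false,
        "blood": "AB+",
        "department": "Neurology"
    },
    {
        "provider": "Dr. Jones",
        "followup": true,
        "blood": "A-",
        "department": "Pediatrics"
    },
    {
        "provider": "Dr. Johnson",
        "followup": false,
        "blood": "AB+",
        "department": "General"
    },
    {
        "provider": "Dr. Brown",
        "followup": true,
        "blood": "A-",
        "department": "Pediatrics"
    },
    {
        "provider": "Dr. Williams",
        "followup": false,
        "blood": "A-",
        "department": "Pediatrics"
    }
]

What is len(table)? 6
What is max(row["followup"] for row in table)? True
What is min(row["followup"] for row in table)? False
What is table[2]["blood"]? "A-"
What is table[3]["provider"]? "Dr. Johnson"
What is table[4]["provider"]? "Dr. Brown"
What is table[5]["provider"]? "Dr. Williams"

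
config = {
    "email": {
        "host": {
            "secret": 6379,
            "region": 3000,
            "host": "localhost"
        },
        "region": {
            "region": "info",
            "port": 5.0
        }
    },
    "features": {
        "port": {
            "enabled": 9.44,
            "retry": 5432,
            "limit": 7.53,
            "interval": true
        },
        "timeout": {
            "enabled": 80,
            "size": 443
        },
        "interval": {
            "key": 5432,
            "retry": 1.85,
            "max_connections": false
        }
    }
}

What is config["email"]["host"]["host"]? "localhost"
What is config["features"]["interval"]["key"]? 5432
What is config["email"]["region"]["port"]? 5.0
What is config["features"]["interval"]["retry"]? 1.85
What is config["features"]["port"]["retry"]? 5432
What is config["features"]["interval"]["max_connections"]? False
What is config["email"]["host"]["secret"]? 6379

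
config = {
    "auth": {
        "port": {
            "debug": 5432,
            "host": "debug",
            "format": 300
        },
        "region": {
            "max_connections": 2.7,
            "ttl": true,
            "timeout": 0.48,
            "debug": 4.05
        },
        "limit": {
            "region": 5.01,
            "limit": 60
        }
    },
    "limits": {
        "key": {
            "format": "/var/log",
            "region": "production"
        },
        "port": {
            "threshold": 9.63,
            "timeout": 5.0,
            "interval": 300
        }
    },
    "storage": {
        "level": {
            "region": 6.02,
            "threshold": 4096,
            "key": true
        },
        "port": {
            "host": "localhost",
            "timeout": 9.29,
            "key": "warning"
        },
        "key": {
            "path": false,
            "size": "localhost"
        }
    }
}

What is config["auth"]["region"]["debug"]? 4.05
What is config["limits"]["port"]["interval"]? 300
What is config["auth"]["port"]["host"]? "debug"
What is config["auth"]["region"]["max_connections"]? 2.7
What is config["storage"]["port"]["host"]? "localhost"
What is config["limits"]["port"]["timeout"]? 5.0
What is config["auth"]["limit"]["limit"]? 60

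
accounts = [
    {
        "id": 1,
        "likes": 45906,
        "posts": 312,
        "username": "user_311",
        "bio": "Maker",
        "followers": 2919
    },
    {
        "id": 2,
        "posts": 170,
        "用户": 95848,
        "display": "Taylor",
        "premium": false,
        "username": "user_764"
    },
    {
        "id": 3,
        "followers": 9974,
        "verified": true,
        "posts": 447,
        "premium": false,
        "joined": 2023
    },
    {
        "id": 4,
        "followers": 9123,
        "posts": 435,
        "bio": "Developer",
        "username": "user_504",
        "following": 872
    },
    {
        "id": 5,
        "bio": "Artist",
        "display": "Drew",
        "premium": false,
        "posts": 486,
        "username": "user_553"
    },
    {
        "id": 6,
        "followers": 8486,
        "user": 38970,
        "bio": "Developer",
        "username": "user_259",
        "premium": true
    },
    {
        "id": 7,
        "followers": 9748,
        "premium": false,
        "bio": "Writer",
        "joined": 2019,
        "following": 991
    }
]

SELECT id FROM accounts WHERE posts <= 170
[2]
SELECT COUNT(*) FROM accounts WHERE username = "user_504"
1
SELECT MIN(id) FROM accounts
1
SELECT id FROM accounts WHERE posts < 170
[]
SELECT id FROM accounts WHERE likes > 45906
[]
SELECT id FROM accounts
[1, 2, 3, 4, 5, 6, 7]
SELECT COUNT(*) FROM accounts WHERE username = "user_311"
1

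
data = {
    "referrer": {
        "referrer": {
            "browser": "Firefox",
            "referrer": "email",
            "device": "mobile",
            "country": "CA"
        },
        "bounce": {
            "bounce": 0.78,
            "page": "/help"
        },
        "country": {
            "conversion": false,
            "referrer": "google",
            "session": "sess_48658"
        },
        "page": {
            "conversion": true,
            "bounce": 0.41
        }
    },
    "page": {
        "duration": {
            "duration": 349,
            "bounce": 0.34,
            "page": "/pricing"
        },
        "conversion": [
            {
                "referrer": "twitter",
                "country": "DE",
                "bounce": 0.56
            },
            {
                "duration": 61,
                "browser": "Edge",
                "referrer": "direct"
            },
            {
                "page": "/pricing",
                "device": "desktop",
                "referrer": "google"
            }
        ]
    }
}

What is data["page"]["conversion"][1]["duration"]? 61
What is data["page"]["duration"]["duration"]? 349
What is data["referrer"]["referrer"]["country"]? "CA"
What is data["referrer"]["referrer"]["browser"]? "Firefox"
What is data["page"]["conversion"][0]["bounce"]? 0.56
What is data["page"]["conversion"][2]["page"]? "/pricing"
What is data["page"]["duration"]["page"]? "/pricing"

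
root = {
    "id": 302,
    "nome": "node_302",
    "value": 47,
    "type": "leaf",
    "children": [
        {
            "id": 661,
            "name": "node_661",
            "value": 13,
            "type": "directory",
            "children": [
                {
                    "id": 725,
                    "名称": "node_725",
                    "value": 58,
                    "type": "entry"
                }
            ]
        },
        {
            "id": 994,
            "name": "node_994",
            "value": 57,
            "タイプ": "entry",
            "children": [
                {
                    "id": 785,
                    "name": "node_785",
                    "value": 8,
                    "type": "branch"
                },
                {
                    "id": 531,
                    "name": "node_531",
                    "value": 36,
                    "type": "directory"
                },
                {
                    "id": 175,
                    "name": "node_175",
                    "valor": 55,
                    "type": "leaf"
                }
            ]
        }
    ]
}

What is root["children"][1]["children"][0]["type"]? "branch"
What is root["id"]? 302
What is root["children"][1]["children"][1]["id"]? 531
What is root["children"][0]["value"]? 13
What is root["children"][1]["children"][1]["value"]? 36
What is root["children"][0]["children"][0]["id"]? 725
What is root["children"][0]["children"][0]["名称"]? "node_725"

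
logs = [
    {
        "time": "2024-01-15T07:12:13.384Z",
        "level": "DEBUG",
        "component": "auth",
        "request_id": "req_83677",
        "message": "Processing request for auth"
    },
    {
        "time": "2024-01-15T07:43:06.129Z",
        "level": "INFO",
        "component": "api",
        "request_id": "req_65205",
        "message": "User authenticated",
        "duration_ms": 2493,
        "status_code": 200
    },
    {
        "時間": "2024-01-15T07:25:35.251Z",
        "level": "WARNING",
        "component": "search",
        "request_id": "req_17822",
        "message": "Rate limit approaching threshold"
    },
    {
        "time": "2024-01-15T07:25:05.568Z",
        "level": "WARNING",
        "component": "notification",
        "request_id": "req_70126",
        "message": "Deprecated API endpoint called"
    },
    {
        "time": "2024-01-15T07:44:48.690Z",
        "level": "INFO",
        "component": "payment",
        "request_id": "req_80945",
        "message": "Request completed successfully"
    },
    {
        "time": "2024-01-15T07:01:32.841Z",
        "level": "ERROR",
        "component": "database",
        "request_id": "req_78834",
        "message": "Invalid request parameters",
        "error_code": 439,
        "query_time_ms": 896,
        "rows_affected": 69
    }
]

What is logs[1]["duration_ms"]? 2493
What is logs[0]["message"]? "Processing request for auth"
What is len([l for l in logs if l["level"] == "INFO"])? 2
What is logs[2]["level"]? "WARNING"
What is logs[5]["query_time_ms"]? 896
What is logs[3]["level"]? "WARNING"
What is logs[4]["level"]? "INFO"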